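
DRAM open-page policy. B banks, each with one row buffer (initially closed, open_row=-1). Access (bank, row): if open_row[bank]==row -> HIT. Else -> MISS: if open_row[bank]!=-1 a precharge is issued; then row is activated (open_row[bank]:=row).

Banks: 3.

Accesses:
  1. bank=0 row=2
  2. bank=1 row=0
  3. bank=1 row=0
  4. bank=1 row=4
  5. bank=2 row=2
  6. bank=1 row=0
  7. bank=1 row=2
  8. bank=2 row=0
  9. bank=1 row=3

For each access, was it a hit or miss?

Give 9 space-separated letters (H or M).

Answer: M M H M M M M M M

Derivation:
Acc 1: bank0 row2 -> MISS (open row2); precharges=0
Acc 2: bank1 row0 -> MISS (open row0); precharges=0
Acc 3: bank1 row0 -> HIT
Acc 4: bank1 row4 -> MISS (open row4); precharges=1
Acc 5: bank2 row2 -> MISS (open row2); precharges=1
Acc 6: bank1 row0 -> MISS (open row0); precharges=2
Acc 7: bank1 row2 -> MISS (open row2); precharges=3
Acc 8: bank2 row0 -> MISS (open row0); precharges=4
Acc 9: bank1 row3 -> MISS (open row3); precharges=5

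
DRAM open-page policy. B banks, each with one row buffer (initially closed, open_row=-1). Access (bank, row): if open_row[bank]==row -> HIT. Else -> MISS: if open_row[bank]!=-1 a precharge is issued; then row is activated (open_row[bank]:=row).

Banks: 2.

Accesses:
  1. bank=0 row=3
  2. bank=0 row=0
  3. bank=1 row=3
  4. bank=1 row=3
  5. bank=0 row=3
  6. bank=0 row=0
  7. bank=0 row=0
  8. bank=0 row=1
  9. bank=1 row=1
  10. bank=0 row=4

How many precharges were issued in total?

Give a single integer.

Answer: 6

Derivation:
Acc 1: bank0 row3 -> MISS (open row3); precharges=0
Acc 2: bank0 row0 -> MISS (open row0); precharges=1
Acc 3: bank1 row3 -> MISS (open row3); precharges=1
Acc 4: bank1 row3 -> HIT
Acc 5: bank0 row3 -> MISS (open row3); precharges=2
Acc 6: bank0 row0 -> MISS (open row0); precharges=3
Acc 7: bank0 row0 -> HIT
Acc 8: bank0 row1 -> MISS (open row1); precharges=4
Acc 9: bank1 row1 -> MISS (open row1); precharges=5
Acc 10: bank0 row4 -> MISS (open row4); precharges=6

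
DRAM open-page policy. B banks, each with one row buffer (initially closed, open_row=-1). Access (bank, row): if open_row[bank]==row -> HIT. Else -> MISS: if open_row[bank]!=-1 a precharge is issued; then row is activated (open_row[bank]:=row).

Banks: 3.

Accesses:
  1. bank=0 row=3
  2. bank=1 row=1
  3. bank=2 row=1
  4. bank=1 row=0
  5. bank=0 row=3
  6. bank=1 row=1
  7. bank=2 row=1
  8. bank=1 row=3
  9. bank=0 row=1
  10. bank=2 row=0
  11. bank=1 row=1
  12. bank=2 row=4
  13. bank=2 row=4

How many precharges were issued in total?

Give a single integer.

Answer: 7

Derivation:
Acc 1: bank0 row3 -> MISS (open row3); precharges=0
Acc 2: bank1 row1 -> MISS (open row1); precharges=0
Acc 3: bank2 row1 -> MISS (open row1); precharges=0
Acc 4: bank1 row0 -> MISS (open row0); precharges=1
Acc 5: bank0 row3 -> HIT
Acc 6: bank1 row1 -> MISS (open row1); precharges=2
Acc 7: bank2 row1 -> HIT
Acc 8: bank1 row3 -> MISS (open row3); precharges=3
Acc 9: bank0 row1 -> MISS (open row1); precharges=4
Acc 10: bank2 row0 -> MISS (open row0); precharges=5
Acc 11: bank1 row1 -> MISS (open row1); precharges=6
Acc 12: bank2 row4 -> MISS (open row4); precharges=7
Acc 13: bank2 row4 -> HIT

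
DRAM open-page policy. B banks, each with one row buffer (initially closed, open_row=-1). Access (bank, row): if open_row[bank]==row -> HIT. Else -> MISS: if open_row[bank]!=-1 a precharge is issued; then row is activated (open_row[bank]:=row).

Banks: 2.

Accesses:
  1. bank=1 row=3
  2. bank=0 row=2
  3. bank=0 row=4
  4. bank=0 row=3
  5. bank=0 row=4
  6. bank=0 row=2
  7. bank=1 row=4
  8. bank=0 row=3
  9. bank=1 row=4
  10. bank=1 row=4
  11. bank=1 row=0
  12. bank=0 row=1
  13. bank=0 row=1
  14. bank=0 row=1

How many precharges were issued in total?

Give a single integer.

Acc 1: bank1 row3 -> MISS (open row3); precharges=0
Acc 2: bank0 row2 -> MISS (open row2); precharges=0
Acc 3: bank0 row4 -> MISS (open row4); precharges=1
Acc 4: bank0 row3 -> MISS (open row3); precharges=2
Acc 5: bank0 row4 -> MISS (open row4); precharges=3
Acc 6: bank0 row2 -> MISS (open row2); precharges=4
Acc 7: bank1 row4 -> MISS (open row4); precharges=5
Acc 8: bank0 row3 -> MISS (open row3); precharges=6
Acc 9: bank1 row4 -> HIT
Acc 10: bank1 row4 -> HIT
Acc 11: bank1 row0 -> MISS (open row0); precharges=7
Acc 12: bank0 row1 -> MISS (open row1); precharges=8
Acc 13: bank0 row1 -> HIT
Acc 14: bank0 row1 -> HIT

Answer: 8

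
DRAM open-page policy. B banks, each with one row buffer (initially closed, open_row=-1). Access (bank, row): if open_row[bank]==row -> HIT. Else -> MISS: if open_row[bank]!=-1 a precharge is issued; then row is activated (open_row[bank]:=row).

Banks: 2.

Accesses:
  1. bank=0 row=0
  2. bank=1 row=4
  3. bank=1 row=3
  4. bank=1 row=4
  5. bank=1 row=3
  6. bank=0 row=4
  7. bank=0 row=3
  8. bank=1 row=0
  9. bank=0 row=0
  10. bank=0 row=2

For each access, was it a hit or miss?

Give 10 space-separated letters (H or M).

Acc 1: bank0 row0 -> MISS (open row0); precharges=0
Acc 2: bank1 row4 -> MISS (open row4); precharges=0
Acc 3: bank1 row3 -> MISS (open row3); precharges=1
Acc 4: bank1 row4 -> MISS (open row4); precharges=2
Acc 5: bank1 row3 -> MISS (open row3); precharges=3
Acc 6: bank0 row4 -> MISS (open row4); precharges=4
Acc 7: bank0 row3 -> MISS (open row3); precharges=5
Acc 8: bank1 row0 -> MISS (open row0); precharges=6
Acc 9: bank0 row0 -> MISS (open row0); precharges=7
Acc 10: bank0 row2 -> MISS (open row2); precharges=8

Answer: M M M M M M M M M M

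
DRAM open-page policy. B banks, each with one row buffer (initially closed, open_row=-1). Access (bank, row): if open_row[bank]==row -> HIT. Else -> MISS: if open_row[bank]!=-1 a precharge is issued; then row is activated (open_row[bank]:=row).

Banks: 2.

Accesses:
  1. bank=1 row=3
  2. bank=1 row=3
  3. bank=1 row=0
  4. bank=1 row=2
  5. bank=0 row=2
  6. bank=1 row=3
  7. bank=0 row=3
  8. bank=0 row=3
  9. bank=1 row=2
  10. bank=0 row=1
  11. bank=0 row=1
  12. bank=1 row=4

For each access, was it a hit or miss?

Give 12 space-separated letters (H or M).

Acc 1: bank1 row3 -> MISS (open row3); precharges=0
Acc 2: bank1 row3 -> HIT
Acc 3: bank1 row0 -> MISS (open row0); precharges=1
Acc 4: bank1 row2 -> MISS (open row2); precharges=2
Acc 5: bank0 row2 -> MISS (open row2); precharges=2
Acc 6: bank1 row3 -> MISS (open row3); precharges=3
Acc 7: bank0 row3 -> MISS (open row3); precharges=4
Acc 8: bank0 row3 -> HIT
Acc 9: bank1 row2 -> MISS (open row2); precharges=5
Acc 10: bank0 row1 -> MISS (open row1); precharges=6
Acc 11: bank0 row1 -> HIT
Acc 12: bank1 row4 -> MISS (open row4); precharges=7

Answer: M H M M M M M H M M H M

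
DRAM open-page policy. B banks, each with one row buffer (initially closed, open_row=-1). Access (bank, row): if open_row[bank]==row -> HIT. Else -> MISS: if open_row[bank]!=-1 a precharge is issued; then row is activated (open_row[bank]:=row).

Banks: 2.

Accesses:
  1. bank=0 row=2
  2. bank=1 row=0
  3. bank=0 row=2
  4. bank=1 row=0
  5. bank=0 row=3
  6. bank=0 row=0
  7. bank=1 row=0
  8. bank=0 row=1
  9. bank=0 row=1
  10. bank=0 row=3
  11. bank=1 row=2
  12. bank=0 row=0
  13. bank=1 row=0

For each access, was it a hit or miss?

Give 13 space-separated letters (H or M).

Acc 1: bank0 row2 -> MISS (open row2); precharges=0
Acc 2: bank1 row0 -> MISS (open row0); precharges=0
Acc 3: bank0 row2 -> HIT
Acc 4: bank1 row0 -> HIT
Acc 5: bank0 row3 -> MISS (open row3); precharges=1
Acc 6: bank0 row0 -> MISS (open row0); precharges=2
Acc 7: bank1 row0 -> HIT
Acc 8: bank0 row1 -> MISS (open row1); precharges=3
Acc 9: bank0 row1 -> HIT
Acc 10: bank0 row3 -> MISS (open row3); precharges=4
Acc 11: bank1 row2 -> MISS (open row2); precharges=5
Acc 12: bank0 row0 -> MISS (open row0); precharges=6
Acc 13: bank1 row0 -> MISS (open row0); precharges=7

Answer: M M H H M M H M H M M M M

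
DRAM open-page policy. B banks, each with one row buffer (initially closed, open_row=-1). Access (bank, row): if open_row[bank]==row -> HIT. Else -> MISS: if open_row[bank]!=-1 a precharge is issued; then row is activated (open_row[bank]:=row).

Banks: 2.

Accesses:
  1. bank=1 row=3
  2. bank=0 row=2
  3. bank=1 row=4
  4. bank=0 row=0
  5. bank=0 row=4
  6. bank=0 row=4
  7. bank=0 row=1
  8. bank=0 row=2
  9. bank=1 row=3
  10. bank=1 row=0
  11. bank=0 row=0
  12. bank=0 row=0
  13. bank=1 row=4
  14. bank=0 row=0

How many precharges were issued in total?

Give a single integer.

Answer: 9

Derivation:
Acc 1: bank1 row3 -> MISS (open row3); precharges=0
Acc 2: bank0 row2 -> MISS (open row2); precharges=0
Acc 3: bank1 row4 -> MISS (open row4); precharges=1
Acc 4: bank0 row0 -> MISS (open row0); precharges=2
Acc 5: bank0 row4 -> MISS (open row4); precharges=3
Acc 6: bank0 row4 -> HIT
Acc 7: bank0 row1 -> MISS (open row1); precharges=4
Acc 8: bank0 row2 -> MISS (open row2); precharges=5
Acc 9: bank1 row3 -> MISS (open row3); precharges=6
Acc 10: bank1 row0 -> MISS (open row0); precharges=7
Acc 11: bank0 row0 -> MISS (open row0); precharges=8
Acc 12: bank0 row0 -> HIT
Acc 13: bank1 row4 -> MISS (open row4); precharges=9
Acc 14: bank0 row0 -> HIT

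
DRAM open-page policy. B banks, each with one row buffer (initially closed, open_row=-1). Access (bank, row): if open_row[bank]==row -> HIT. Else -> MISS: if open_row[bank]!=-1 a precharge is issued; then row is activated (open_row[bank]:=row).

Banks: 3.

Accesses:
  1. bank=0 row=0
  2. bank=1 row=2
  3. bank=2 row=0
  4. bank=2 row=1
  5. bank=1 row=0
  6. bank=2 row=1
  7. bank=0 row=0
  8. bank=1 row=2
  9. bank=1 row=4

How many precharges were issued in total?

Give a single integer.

Answer: 4

Derivation:
Acc 1: bank0 row0 -> MISS (open row0); precharges=0
Acc 2: bank1 row2 -> MISS (open row2); precharges=0
Acc 3: bank2 row0 -> MISS (open row0); precharges=0
Acc 4: bank2 row1 -> MISS (open row1); precharges=1
Acc 5: bank1 row0 -> MISS (open row0); precharges=2
Acc 6: bank2 row1 -> HIT
Acc 7: bank0 row0 -> HIT
Acc 8: bank1 row2 -> MISS (open row2); precharges=3
Acc 9: bank1 row4 -> MISS (open row4); precharges=4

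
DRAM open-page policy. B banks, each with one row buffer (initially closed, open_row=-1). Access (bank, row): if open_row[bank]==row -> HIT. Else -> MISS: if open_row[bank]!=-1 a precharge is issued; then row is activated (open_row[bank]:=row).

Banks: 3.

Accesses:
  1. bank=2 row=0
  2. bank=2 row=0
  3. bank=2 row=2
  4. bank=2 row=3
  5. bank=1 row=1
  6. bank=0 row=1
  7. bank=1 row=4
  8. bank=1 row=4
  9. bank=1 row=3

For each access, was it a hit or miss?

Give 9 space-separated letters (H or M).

Answer: M H M M M M M H M

Derivation:
Acc 1: bank2 row0 -> MISS (open row0); precharges=0
Acc 2: bank2 row0 -> HIT
Acc 3: bank2 row2 -> MISS (open row2); precharges=1
Acc 4: bank2 row3 -> MISS (open row3); precharges=2
Acc 5: bank1 row1 -> MISS (open row1); precharges=2
Acc 6: bank0 row1 -> MISS (open row1); precharges=2
Acc 7: bank1 row4 -> MISS (open row4); precharges=3
Acc 8: bank1 row4 -> HIT
Acc 9: bank1 row3 -> MISS (open row3); precharges=4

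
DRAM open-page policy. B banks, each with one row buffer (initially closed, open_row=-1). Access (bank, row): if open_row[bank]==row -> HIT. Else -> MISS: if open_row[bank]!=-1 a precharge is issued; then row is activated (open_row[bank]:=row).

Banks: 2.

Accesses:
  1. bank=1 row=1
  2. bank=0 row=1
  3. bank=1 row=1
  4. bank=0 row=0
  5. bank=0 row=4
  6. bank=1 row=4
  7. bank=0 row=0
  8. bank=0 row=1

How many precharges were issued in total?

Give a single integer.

Acc 1: bank1 row1 -> MISS (open row1); precharges=0
Acc 2: bank0 row1 -> MISS (open row1); precharges=0
Acc 3: bank1 row1 -> HIT
Acc 4: bank0 row0 -> MISS (open row0); precharges=1
Acc 5: bank0 row4 -> MISS (open row4); precharges=2
Acc 6: bank1 row4 -> MISS (open row4); precharges=3
Acc 7: bank0 row0 -> MISS (open row0); precharges=4
Acc 8: bank0 row1 -> MISS (open row1); precharges=5

Answer: 5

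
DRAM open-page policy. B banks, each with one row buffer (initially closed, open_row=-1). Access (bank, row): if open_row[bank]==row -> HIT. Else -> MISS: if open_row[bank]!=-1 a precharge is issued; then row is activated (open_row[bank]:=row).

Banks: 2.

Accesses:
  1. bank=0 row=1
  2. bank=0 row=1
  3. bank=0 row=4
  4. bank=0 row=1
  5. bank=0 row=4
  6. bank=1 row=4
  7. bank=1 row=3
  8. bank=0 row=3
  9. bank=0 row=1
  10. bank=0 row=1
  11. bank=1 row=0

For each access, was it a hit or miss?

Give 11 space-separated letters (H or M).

Answer: M H M M M M M M M H M

Derivation:
Acc 1: bank0 row1 -> MISS (open row1); precharges=0
Acc 2: bank0 row1 -> HIT
Acc 3: bank0 row4 -> MISS (open row4); precharges=1
Acc 4: bank0 row1 -> MISS (open row1); precharges=2
Acc 5: bank0 row4 -> MISS (open row4); precharges=3
Acc 6: bank1 row4 -> MISS (open row4); precharges=3
Acc 7: bank1 row3 -> MISS (open row3); precharges=4
Acc 8: bank0 row3 -> MISS (open row3); precharges=5
Acc 9: bank0 row1 -> MISS (open row1); precharges=6
Acc 10: bank0 row1 -> HIT
Acc 11: bank1 row0 -> MISS (open row0); precharges=7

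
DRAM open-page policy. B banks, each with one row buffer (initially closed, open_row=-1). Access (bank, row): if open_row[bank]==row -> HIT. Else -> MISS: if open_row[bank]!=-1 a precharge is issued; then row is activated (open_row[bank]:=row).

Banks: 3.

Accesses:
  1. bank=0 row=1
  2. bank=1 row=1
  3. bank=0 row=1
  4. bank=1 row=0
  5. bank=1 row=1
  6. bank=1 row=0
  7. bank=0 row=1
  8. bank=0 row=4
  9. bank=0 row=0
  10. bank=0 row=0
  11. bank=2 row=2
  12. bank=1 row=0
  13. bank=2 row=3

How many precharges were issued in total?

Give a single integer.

Acc 1: bank0 row1 -> MISS (open row1); precharges=0
Acc 2: bank1 row1 -> MISS (open row1); precharges=0
Acc 3: bank0 row1 -> HIT
Acc 4: bank1 row0 -> MISS (open row0); precharges=1
Acc 5: bank1 row1 -> MISS (open row1); precharges=2
Acc 6: bank1 row0 -> MISS (open row0); precharges=3
Acc 7: bank0 row1 -> HIT
Acc 8: bank0 row4 -> MISS (open row4); precharges=4
Acc 9: bank0 row0 -> MISS (open row0); precharges=5
Acc 10: bank0 row0 -> HIT
Acc 11: bank2 row2 -> MISS (open row2); precharges=5
Acc 12: bank1 row0 -> HIT
Acc 13: bank2 row3 -> MISS (open row3); precharges=6

Answer: 6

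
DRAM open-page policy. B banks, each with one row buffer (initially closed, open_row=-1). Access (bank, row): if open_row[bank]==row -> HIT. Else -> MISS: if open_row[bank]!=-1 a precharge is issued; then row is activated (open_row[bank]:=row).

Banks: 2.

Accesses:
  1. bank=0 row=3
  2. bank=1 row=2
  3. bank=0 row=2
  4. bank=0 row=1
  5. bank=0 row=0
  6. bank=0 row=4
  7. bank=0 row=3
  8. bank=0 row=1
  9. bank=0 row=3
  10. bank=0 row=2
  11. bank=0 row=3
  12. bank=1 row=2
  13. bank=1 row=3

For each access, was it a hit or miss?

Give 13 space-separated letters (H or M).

Answer: M M M M M M M M M M M H M

Derivation:
Acc 1: bank0 row3 -> MISS (open row3); precharges=0
Acc 2: bank1 row2 -> MISS (open row2); precharges=0
Acc 3: bank0 row2 -> MISS (open row2); precharges=1
Acc 4: bank0 row1 -> MISS (open row1); precharges=2
Acc 5: bank0 row0 -> MISS (open row0); precharges=3
Acc 6: bank0 row4 -> MISS (open row4); precharges=4
Acc 7: bank0 row3 -> MISS (open row3); precharges=5
Acc 8: bank0 row1 -> MISS (open row1); precharges=6
Acc 9: bank0 row3 -> MISS (open row3); precharges=7
Acc 10: bank0 row2 -> MISS (open row2); precharges=8
Acc 11: bank0 row3 -> MISS (open row3); precharges=9
Acc 12: bank1 row2 -> HIT
Acc 13: bank1 row3 -> MISS (open row3); precharges=10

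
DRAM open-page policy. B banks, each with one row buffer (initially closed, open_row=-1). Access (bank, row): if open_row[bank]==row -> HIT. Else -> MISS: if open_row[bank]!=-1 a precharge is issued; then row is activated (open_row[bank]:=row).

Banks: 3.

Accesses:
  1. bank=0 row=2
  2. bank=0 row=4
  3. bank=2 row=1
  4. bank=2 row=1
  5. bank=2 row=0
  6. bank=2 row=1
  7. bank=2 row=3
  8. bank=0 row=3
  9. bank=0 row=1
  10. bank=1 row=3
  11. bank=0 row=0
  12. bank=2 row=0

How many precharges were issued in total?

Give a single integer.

Acc 1: bank0 row2 -> MISS (open row2); precharges=0
Acc 2: bank0 row4 -> MISS (open row4); precharges=1
Acc 3: bank2 row1 -> MISS (open row1); precharges=1
Acc 4: bank2 row1 -> HIT
Acc 5: bank2 row0 -> MISS (open row0); precharges=2
Acc 6: bank2 row1 -> MISS (open row1); precharges=3
Acc 7: bank2 row3 -> MISS (open row3); precharges=4
Acc 8: bank0 row3 -> MISS (open row3); precharges=5
Acc 9: bank0 row1 -> MISS (open row1); precharges=6
Acc 10: bank1 row3 -> MISS (open row3); precharges=6
Acc 11: bank0 row0 -> MISS (open row0); precharges=7
Acc 12: bank2 row0 -> MISS (open row0); precharges=8

Answer: 8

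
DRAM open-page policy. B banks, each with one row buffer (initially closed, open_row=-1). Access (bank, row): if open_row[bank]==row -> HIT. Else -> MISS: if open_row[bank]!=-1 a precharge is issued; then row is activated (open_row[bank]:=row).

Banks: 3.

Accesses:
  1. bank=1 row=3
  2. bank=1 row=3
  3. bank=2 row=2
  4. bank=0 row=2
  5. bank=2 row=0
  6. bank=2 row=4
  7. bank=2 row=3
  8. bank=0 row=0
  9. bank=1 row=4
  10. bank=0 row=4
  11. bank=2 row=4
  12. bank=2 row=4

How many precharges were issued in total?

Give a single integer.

Acc 1: bank1 row3 -> MISS (open row3); precharges=0
Acc 2: bank1 row3 -> HIT
Acc 3: bank2 row2 -> MISS (open row2); precharges=0
Acc 4: bank0 row2 -> MISS (open row2); precharges=0
Acc 5: bank2 row0 -> MISS (open row0); precharges=1
Acc 6: bank2 row4 -> MISS (open row4); precharges=2
Acc 7: bank2 row3 -> MISS (open row3); precharges=3
Acc 8: bank0 row0 -> MISS (open row0); precharges=4
Acc 9: bank1 row4 -> MISS (open row4); precharges=5
Acc 10: bank0 row4 -> MISS (open row4); precharges=6
Acc 11: bank2 row4 -> MISS (open row4); precharges=7
Acc 12: bank2 row4 -> HIT

Answer: 7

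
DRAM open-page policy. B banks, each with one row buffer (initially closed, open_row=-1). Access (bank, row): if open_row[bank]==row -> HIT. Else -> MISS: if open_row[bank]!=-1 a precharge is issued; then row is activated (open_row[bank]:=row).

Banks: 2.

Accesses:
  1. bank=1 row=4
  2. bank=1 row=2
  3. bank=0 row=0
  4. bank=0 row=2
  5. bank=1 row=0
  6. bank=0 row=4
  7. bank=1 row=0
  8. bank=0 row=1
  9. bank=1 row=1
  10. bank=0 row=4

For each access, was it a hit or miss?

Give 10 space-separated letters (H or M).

Acc 1: bank1 row4 -> MISS (open row4); precharges=0
Acc 2: bank1 row2 -> MISS (open row2); precharges=1
Acc 3: bank0 row0 -> MISS (open row0); precharges=1
Acc 4: bank0 row2 -> MISS (open row2); precharges=2
Acc 5: bank1 row0 -> MISS (open row0); precharges=3
Acc 6: bank0 row4 -> MISS (open row4); precharges=4
Acc 7: bank1 row0 -> HIT
Acc 8: bank0 row1 -> MISS (open row1); precharges=5
Acc 9: bank1 row1 -> MISS (open row1); precharges=6
Acc 10: bank0 row4 -> MISS (open row4); precharges=7

Answer: M M M M M M H M M M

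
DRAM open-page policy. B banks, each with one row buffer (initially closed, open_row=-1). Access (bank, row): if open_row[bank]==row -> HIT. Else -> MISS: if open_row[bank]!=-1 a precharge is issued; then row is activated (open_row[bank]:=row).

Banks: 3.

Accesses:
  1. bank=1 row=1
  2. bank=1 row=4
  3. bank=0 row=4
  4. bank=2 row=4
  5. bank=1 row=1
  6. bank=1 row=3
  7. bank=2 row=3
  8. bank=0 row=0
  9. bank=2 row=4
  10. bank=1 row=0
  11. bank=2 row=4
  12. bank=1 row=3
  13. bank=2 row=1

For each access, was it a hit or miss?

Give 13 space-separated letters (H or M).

Answer: M M M M M M M M M M H M M

Derivation:
Acc 1: bank1 row1 -> MISS (open row1); precharges=0
Acc 2: bank1 row4 -> MISS (open row4); precharges=1
Acc 3: bank0 row4 -> MISS (open row4); precharges=1
Acc 4: bank2 row4 -> MISS (open row4); precharges=1
Acc 5: bank1 row1 -> MISS (open row1); precharges=2
Acc 6: bank1 row3 -> MISS (open row3); precharges=3
Acc 7: bank2 row3 -> MISS (open row3); precharges=4
Acc 8: bank0 row0 -> MISS (open row0); precharges=5
Acc 9: bank2 row4 -> MISS (open row4); precharges=6
Acc 10: bank1 row0 -> MISS (open row0); precharges=7
Acc 11: bank2 row4 -> HIT
Acc 12: bank1 row3 -> MISS (open row3); precharges=8
Acc 13: bank2 row1 -> MISS (open row1); precharges=9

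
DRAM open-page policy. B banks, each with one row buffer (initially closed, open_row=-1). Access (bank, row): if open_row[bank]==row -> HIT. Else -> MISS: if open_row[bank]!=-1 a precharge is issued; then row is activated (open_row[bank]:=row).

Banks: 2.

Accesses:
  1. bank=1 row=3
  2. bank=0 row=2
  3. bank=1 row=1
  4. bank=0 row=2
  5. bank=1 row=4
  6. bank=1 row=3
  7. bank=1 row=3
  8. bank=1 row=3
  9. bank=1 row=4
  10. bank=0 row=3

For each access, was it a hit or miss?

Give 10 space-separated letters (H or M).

Acc 1: bank1 row3 -> MISS (open row3); precharges=0
Acc 2: bank0 row2 -> MISS (open row2); precharges=0
Acc 3: bank1 row1 -> MISS (open row1); precharges=1
Acc 4: bank0 row2 -> HIT
Acc 5: bank1 row4 -> MISS (open row4); precharges=2
Acc 6: bank1 row3 -> MISS (open row3); precharges=3
Acc 7: bank1 row3 -> HIT
Acc 8: bank1 row3 -> HIT
Acc 9: bank1 row4 -> MISS (open row4); precharges=4
Acc 10: bank0 row3 -> MISS (open row3); precharges=5

Answer: M M M H M M H H M M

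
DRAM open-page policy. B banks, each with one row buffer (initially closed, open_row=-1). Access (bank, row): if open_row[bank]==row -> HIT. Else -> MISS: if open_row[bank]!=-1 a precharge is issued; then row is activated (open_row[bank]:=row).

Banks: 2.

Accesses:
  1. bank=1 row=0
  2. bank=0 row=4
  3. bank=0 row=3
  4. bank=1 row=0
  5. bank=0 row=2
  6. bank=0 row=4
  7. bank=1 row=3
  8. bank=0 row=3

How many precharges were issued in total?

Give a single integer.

Acc 1: bank1 row0 -> MISS (open row0); precharges=0
Acc 2: bank0 row4 -> MISS (open row4); precharges=0
Acc 3: bank0 row3 -> MISS (open row3); precharges=1
Acc 4: bank1 row0 -> HIT
Acc 5: bank0 row2 -> MISS (open row2); precharges=2
Acc 6: bank0 row4 -> MISS (open row4); precharges=3
Acc 7: bank1 row3 -> MISS (open row3); precharges=4
Acc 8: bank0 row3 -> MISS (open row3); precharges=5

Answer: 5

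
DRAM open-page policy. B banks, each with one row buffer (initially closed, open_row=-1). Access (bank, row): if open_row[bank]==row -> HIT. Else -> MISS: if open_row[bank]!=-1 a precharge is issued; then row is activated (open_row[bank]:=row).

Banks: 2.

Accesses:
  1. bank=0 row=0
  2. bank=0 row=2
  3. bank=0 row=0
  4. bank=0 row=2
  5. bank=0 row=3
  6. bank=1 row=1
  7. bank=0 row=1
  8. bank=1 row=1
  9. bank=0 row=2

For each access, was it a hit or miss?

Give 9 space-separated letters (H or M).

Answer: M M M M M M M H M

Derivation:
Acc 1: bank0 row0 -> MISS (open row0); precharges=0
Acc 2: bank0 row2 -> MISS (open row2); precharges=1
Acc 3: bank0 row0 -> MISS (open row0); precharges=2
Acc 4: bank0 row2 -> MISS (open row2); precharges=3
Acc 5: bank0 row3 -> MISS (open row3); precharges=4
Acc 6: bank1 row1 -> MISS (open row1); precharges=4
Acc 7: bank0 row1 -> MISS (open row1); precharges=5
Acc 8: bank1 row1 -> HIT
Acc 9: bank0 row2 -> MISS (open row2); precharges=6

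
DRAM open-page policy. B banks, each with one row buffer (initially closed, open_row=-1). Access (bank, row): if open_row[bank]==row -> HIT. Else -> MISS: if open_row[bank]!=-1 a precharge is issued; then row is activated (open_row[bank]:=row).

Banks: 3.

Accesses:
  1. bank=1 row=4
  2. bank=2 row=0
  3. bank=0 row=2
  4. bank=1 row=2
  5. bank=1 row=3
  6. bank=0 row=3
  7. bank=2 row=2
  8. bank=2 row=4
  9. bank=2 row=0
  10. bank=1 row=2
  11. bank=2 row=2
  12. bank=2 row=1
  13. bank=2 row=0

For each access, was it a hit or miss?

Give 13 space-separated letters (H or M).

Acc 1: bank1 row4 -> MISS (open row4); precharges=0
Acc 2: bank2 row0 -> MISS (open row0); precharges=0
Acc 3: bank0 row2 -> MISS (open row2); precharges=0
Acc 4: bank1 row2 -> MISS (open row2); precharges=1
Acc 5: bank1 row3 -> MISS (open row3); precharges=2
Acc 6: bank0 row3 -> MISS (open row3); precharges=3
Acc 7: bank2 row2 -> MISS (open row2); precharges=4
Acc 8: bank2 row4 -> MISS (open row4); precharges=5
Acc 9: bank2 row0 -> MISS (open row0); precharges=6
Acc 10: bank1 row2 -> MISS (open row2); precharges=7
Acc 11: bank2 row2 -> MISS (open row2); precharges=8
Acc 12: bank2 row1 -> MISS (open row1); precharges=9
Acc 13: bank2 row0 -> MISS (open row0); precharges=10

Answer: M M M M M M M M M M M M M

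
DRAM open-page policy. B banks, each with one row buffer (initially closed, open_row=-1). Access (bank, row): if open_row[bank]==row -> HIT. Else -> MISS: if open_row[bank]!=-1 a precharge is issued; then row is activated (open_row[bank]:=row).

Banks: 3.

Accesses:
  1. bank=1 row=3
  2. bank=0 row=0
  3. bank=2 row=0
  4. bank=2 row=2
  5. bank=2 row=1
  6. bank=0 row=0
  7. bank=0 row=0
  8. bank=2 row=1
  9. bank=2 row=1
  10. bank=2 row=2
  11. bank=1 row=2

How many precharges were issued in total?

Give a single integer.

Acc 1: bank1 row3 -> MISS (open row3); precharges=0
Acc 2: bank0 row0 -> MISS (open row0); precharges=0
Acc 3: bank2 row0 -> MISS (open row0); precharges=0
Acc 4: bank2 row2 -> MISS (open row2); precharges=1
Acc 5: bank2 row1 -> MISS (open row1); precharges=2
Acc 6: bank0 row0 -> HIT
Acc 7: bank0 row0 -> HIT
Acc 8: bank2 row1 -> HIT
Acc 9: bank2 row1 -> HIT
Acc 10: bank2 row2 -> MISS (open row2); precharges=3
Acc 11: bank1 row2 -> MISS (open row2); precharges=4

Answer: 4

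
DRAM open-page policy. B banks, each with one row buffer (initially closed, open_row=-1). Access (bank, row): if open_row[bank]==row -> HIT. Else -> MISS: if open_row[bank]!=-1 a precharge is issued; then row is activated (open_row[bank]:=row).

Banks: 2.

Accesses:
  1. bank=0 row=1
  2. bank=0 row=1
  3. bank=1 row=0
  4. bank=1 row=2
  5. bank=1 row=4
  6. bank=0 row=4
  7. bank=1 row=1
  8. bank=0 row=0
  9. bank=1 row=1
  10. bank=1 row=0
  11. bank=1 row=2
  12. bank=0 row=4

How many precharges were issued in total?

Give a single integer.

Acc 1: bank0 row1 -> MISS (open row1); precharges=0
Acc 2: bank0 row1 -> HIT
Acc 3: bank1 row0 -> MISS (open row0); precharges=0
Acc 4: bank1 row2 -> MISS (open row2); precharges=1
Acc 5: bank1 row4 -> MISS (open row4); precharges=2
Acc 6: bank0 row4 -> MISS (open row4); precharges=3
Acc 7: bank1 row1 -> MISS (open row1); precharges=4
Acc 8: bank0 row0 -> MISS (open row0); precharges=5
Acc 9: bank1 row1 -> HIT
Acc 10: bank1 row0 -> MISS (open row0); precharges=6
Acc 11: bank1 row2 -> MISS (open row2); precharges=7
Acc 12: bank0 row4 -> MISS (open row4); precharges=8

Answer: 8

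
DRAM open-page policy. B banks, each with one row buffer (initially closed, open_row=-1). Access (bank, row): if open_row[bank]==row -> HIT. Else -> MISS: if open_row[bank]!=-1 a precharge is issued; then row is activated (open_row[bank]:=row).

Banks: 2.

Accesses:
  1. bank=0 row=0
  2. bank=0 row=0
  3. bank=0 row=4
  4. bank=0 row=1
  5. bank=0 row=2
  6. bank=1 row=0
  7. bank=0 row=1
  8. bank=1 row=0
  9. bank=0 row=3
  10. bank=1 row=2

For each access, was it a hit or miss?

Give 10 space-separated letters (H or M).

Acc 1: bank0 row0 -> MISS (open row0); precharges=0
Acc 2: bank0 row0 -> HIT
Acc 3: bank0 row4 -> MISS (open row4); precharges=1
Acc 4: bank0 row1 -> MISS (open row1); precharges=2
Acc 5: bank0 row2 -> MISS (open row2); precharges=3
Acc 6: bank1 row0 -> MISS (open row0); precharges=3
Acc 7: bank0 row1 -> MISS (open row1); precharges=4
Acc 8: bank1 row0 -> HIT
Acc 9: bank0 row3 -> MISS (open row3); precharges=5
Acc 10: bank1 row2 -> MISS (open row2); precharges=6

Answer: M H M M M M M H M M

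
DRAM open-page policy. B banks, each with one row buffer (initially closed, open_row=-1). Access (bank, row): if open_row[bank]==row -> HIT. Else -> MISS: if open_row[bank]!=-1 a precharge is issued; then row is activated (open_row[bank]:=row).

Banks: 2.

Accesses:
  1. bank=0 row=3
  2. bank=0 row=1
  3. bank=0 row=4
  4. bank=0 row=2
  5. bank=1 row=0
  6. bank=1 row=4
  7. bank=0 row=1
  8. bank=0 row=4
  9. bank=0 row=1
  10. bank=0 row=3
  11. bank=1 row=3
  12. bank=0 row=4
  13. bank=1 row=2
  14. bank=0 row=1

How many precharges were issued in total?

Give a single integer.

Answer: 12

Derivation:
Acc 1: bank0 row3 -> MISS (open row3); precharges=0
Acc 2: bank0 row1 -> MISS (open row1); precharges=1
Acc 3: bank0 row4 -> MISS (open row4); precharges=2
Acc 4: bank0 row2 -> MISS (open row2); precharges=3
Acc 5: bank1 row0 -> MISS (open row0); precharges=3
Acc 6: bank1 row4 -> MISS (open row4); precharges=4
Acc 7: bank0 row1 -> MISS (open row1); precharges=5
Acc 8: bank0 row4 -> MISS (open row4); precharges=6
Acc 9: bank0 row1 -> MISS (open row1); precharges=7
Acc 10: bank0 row3 -> MISS (open row3); precharges=8
Acc 11: bank1 row3 -> MISS (open row3); precharges=9
Acc 12: bank0 row4 -> MISS (open row4); precharges=10
Acc 13: bank1 row2 -> MISS (open row2); precharges=11
Acc 14: bank0 row1 -> MISS (open row1); precharges=12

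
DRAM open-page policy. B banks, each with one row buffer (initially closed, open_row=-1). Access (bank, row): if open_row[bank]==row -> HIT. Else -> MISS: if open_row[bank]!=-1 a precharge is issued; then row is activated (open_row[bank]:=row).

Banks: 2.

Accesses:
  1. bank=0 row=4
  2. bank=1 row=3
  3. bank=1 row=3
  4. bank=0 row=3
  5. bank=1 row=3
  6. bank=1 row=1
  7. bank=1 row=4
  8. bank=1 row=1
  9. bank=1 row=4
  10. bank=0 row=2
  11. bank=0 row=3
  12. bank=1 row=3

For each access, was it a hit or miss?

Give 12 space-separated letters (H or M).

Answer: M M H M H M M M M M M M

Derivation:
Acc 1: bank0 row4 -> MISS (open row4); precharges=0
Acc 2: bank1 row3 -> MISS (open row3); precharges=0
Acc 3: bank1 row3 -> HIT
Acc 4: bank0 row3 -> MISS (open row3); precharges=1
Acc 5: bank1 row3 -> HIT
Acc 6: bank1 row1 -> MISS (open row1); precharges=2
Acc 7: bank1 row4 -> MISS (open row4); precharges=3
Acc 8: bank1 row1 -> MISS (open row1); precharges=4
Acc 9: bank1 row4 -> MISS (open row4); precharges=5
Acc 10: bank0 row2 -> MISS (open row2); precharges=6
Acc 11: bank0 row3 -> MISS (open row3); precharges=7
Acc 12: bank1 row3 -> MISS (open row3); precharges=8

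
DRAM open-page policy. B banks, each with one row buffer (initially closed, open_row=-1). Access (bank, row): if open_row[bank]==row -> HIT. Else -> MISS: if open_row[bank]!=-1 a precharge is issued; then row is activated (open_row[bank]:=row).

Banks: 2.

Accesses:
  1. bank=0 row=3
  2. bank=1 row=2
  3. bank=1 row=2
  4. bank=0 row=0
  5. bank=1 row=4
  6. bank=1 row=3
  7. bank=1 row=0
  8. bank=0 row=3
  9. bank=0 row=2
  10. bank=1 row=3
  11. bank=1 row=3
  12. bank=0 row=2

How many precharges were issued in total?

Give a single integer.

Answer: 7

Derivation:
Acc 1: bank0 row3 -> MISS (open row3); precharges=0
Acc 2: bank1 row2 -> MISS (open row2); precharges=0
Acc 3: bank1 row2 -> HIT
Acc 4: bank0 row0 -> MISS (open row0); precharges=1
Acc 5: bank1 row4 -> MISS (open row4); precharges=2
Acc 6: bank1 row3 -> MISS (open row3); precharges=3
Acc 7: bank1 row0 -> MISS (open row0); precharges=4
Acc 8: bank0 row3 -> MISS (open row3); precharges=5
Acc 9: bank0 row2 -> MISS (open row2); precharges=6
Acc 10: bank1 row3 -> MISS (open row3); precharges=7
Acc 11: bank1 row3 -> HIT
Acc 12: bank0 row2 -> HIT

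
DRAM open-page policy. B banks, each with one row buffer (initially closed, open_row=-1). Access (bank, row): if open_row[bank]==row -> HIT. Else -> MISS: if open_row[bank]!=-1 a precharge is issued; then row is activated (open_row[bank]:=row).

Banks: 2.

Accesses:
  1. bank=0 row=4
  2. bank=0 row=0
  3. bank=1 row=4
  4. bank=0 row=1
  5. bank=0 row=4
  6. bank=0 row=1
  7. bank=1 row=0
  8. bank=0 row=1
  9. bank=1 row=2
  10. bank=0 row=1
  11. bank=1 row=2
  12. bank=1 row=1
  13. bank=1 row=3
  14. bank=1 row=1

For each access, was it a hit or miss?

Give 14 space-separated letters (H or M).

Answer: M M M M M M M H M H H M M M

Derivation:
Acc 1: bank0 row4 -> MISS (open row4); precharges=0
Acc 2: bank0 row0 -> MISS (open row0); precharges=1
Acc 3: bank1 row4 -> MISS (open row4); precharges=1
Acc 4: bank0 row1 -> MISS (open row1); precharges=2
Acc 5: bank0 row4 -> MISS (open row4); precharges=3
Acc 6: bank0 row1 -> MISS (open row1); precharges=4
Acc 7: bank1 row0 -> MISS (open row0); precharges=5
Acc 8: bank0 row1 -> HIT
Acc 9: bank1 row2 -> MISS (open row2); precharges=6
Acc 10: bank0 row1 -> HIT
Acc 11: bank1 row2 -> HIT
Acc 12: bank1 row1 -> MISS (open row1); precharges=7
Acc 13: bank1 row3 -> MISS (open row3); precharges=8
Acc 14: bank1 row1 -> MISS (open row1); precharges=9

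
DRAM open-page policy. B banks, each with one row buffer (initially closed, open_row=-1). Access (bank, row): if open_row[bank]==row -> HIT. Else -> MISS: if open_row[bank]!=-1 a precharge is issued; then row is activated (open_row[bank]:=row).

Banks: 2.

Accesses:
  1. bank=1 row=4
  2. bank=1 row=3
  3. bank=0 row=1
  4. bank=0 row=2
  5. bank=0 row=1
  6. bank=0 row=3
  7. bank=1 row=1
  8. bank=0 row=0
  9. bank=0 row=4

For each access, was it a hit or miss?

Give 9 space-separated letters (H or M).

Answer: M M M M M M M M M

Derivation:
Acc 1: bank1 row4 -> MISS (open row4); precharges=0
Acc 2: bank1 row3 -> MISS (open row3); precharges=1
Acc 3: bank0 row1 -> MISS (open row1); precharges=1
Acc 4: bank0 row2 -> MISS (open row2); precharges=2
Acc 5: bank0 row1 -> MISS (open row1); precharges=3
Acc 6: bank0 row3 -> MISS (open row3); precharges=4
Acc 7: bank1 row1 -> MISS (open row1); precharges=5
Acc 8: bank0 row0 -> MISS (open row0); precharges=6
Acc 9: bank0 row4 -> MISS (open row4); precharges=7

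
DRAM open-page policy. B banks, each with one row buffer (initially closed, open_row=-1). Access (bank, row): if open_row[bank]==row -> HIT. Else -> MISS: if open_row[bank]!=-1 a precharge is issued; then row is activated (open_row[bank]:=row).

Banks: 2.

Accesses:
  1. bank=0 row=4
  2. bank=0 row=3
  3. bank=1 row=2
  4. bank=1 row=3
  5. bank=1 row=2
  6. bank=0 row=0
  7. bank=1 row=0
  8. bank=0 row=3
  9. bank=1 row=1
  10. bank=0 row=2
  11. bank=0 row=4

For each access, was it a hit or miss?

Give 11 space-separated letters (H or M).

Answer: M M M M M M M M M M M

Derivation:
Acc 1: bank0 row4 -> MISS (open row4); precharges=0
Acc 2: bank0 row3 -> MISS (open row3); precharges=1
Acc 3: bank1 row2 -> MISS (open row2); precharges=1
Acc 4: bank1 row3 -> MISS (open row3); precharges=2
Acc 5: bank1 row2 -> MISS (open row2); precharges=3
Acc 6: bank0 row0 -> MISS (open row0); precharges=4
Acc 7: bank1 row0 -> MISS (open row0); precharges=5
Acc 8: bank0 row3 -> MISS (open row3); precharges=6
Acc 9: bank1 row1 -> MISS (open row1); precharges=7
Acc 10: bank0 row2 -> MISS (open row2); precharges=8
Acc 11: bank0 row4 -> MISS (open row4); precharges=9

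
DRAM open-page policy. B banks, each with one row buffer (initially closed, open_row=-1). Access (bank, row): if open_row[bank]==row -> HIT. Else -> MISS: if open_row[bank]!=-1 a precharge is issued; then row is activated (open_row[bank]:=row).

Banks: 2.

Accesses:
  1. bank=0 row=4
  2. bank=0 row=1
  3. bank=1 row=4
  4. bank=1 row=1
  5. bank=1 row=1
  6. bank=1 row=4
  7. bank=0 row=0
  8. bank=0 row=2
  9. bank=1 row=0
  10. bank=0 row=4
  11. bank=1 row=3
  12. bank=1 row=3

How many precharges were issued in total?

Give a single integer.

Acc 1: bank0 row4 -> MISS (open row4); precharges=0
Acc 2: bank0 row1 -> MISS (open row1); precharges=1
Acc 3: bank1 row4 -> MISS (open row4); precharges=1
Acc 4: bank1 row1 -> MISS (open row1); precharges=2
Acc 5: bank1 row1 -> HIT
Acc 6: bank1 row4 -> MISS (open row4); precharges=3
Acc 7: bank0 row0 -> MISS (open row0); precharges=4
Acc 8: bank0 row2 -> MISS (open row2); precharges=5
Acc 9: bank1 row0 -> MISS (open row0); precharges=6
Acc 10: bank0 row4 -> MISS (open row4); precharges=7
Acc 11: bank1 row3 -> MISS (open row3); precharges=8
Acc 12: bank1 row3 -> HIT

Answer: 8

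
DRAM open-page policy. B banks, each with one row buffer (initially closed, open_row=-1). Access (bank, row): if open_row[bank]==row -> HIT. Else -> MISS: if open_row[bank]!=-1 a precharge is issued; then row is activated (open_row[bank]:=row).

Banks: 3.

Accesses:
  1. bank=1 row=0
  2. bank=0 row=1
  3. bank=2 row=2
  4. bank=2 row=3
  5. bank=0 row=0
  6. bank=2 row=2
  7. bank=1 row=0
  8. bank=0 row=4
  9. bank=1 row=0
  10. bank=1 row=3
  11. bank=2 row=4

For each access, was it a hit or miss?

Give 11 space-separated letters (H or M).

Answer: M M M M M M H M H M M

Derivation:
Acc 1: bank1 row0 -> MISS (open row0); precharges=0
Acc 2: bank0 row1 -> MISS (open row1); precharges=0
Acc 3: bank2 row2 -> MISS (open row2); precharges=0
Acc 4: bank2 row3 -> MISS (open row3); precharges=1
Acc 5: bank0 row0 -> MISS (open row0); precharges=2
Acc 6: bank2 row2 -> MISS (open row2); precharges=3
Acc 7: bank1 row0 -> HIT
Acc 8: bank0 row4 -> MISS (open row4); precharges=4
Acc 9: bank1 row0 -> HIT
Acc 10: bank1 row3 -> MISS (open row3); precharges=5
Acc 11: bank2 row4 -> MISS (open row4); precharges=6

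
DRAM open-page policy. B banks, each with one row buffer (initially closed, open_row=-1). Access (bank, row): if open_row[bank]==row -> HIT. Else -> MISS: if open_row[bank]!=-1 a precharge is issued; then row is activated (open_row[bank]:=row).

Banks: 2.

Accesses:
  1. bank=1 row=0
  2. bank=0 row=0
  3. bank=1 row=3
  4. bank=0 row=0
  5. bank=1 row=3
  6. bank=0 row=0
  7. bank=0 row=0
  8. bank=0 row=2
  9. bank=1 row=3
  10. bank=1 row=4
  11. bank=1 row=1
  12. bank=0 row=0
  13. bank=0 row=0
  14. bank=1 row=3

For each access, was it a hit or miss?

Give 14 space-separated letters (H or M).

Answer: M M M H H H H M H M M M H M

Derivation:
Acc 1: bank1 row0 -> MISS (open row0); precharges=0
Acc 2: bank0 row0 -> MISS (open row0); precharges=0
Acc 3: bank1 row3 -> MISS (open row3); precharges=1
Acc 4: bank0 row0 -> HIT
Acc 5: bank1 row3 -> HIT
Acc 6: bank0 row0 -> HIT
Acc 7: bank0 row0 -> HIT
Acc 8: bank0 row2 -> MISS (open row2); precharges=2
Acc 9: bank1 row3 -> HIT
Acc 10: bank1 row4 -> MISS (open row4); precharges=3
Acc 11: bank1 row1 -> MISS (open row1); precharges=4
Acc 12: bank0 row0 -> MISS (open row0); precharges=5
Acc 13: bank0 row0 -> HIT
Acc 14: bank1 row3 -> MISS (open row3); precharges=6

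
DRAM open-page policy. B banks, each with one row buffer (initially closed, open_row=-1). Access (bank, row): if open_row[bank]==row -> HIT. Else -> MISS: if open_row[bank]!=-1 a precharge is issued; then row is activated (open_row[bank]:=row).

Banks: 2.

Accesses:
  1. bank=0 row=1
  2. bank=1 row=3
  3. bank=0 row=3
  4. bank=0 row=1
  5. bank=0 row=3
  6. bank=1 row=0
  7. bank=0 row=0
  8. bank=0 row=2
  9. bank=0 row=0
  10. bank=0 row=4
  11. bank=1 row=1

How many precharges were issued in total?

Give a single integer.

Acc 1: bank0 row1 -> MISS (open row1); precharges=0
Acc 2: bank1 row3 -> MISS (open row3); precharges=0
Acc 3: bank0 row3 -> MISS (open row3); precharges=1
Acc 4: bank0 row1 -> MISS (open row1); precharges=2
Acc 5: bank0 row3 -> MISS (open row3); precharges=3
Acc 6: bank1 row0 -> MISS (open row0); precharges=4
Acc 7: bank0 row0 -> MISS (open row0); precharges=5
Acc 8: bank0 row2 -> MISS (open row2); precharges=6
Acc 9: bank0 row0 -> MISS (open row0); precharges=7
Acc 10: bank0 row4 -> MISS (open row4); precharges=8
Acc 11: bank1 row1 -> MISS (open row1); precharges=9

Answer: 9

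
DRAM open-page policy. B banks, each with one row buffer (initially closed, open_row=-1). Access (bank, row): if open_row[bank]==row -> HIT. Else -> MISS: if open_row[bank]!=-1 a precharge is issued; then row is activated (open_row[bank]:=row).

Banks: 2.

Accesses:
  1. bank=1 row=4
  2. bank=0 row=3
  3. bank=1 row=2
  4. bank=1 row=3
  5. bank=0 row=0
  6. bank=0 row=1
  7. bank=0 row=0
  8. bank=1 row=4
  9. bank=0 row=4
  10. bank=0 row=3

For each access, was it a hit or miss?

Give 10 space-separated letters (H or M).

Acc 1: bank1 row4 -> MISS (open row4); precharges=0
Acc 2: bank0 row3 -> MISS (open row3); precharges=0
Acc 3: bank1 row2 -> MISS (open row2); precharges=1
Acc 4: bank1 row3 -> MISS (open row3); precharges=2
Acc 5: bank0 row0 -> MISS (open row0); precharges=3
Acc 6: bank0 row1 -> MISS (open row1); precharges=4
Acc 7: bank0 row0 -> MISS (open row0); precharges=5
Acc 8: bank1 row4 -> MISS (open row4); precharges=6
Acc 9: bank0 row4 -> MISS (open row4); precharges=7
Acc 10: bank0 row3 -> MISS (open row3); precharges=8

Answer: M M M M M M M M M M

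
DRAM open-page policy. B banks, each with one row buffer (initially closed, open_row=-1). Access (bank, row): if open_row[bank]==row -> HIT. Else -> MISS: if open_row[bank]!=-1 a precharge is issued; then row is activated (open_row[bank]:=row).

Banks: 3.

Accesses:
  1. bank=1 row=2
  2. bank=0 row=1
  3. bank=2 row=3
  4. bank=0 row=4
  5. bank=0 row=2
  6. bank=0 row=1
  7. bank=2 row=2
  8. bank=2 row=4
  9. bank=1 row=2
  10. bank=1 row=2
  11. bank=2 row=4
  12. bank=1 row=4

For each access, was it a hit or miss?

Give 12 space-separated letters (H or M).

Acc 1: bank1 row2 -> MISS (open row2); precharges=0
Acc 2: bank0 row1 -> MISS (open row1); precharges=0
Acc 3: bank2 row3 -> MISS (open row3); precharges=0
Acc 4: bank0 row4 -> MISS (open row4); precharges=1
Acc 5: bank0 row2 -> MISS (open row2); precharges=2
Acc 6: bank0 row1 -> MISS (open row1); precharges=3
Acc 7: bank2 row2 -> MISS (open row2); precharges=4
Acc 8: bank2 row4 -> MISS (open row4); precharges=5
Acc 9: bank1 row2 -> HIT
Acc 10: bank1 row2 -> HIT
Acc 11: bank2 row4 -> HIT
Acc 12: bank1 row4 -> MISS (open row4); precharges=6

Answer: M M M M M M M M H H H M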